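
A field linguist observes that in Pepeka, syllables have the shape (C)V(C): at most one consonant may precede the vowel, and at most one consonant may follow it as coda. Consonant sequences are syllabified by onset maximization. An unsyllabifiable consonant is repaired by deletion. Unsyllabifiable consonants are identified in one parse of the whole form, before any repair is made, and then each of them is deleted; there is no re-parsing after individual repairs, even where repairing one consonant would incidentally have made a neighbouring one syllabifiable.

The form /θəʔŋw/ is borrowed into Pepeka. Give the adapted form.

Syllabifying with onset maximization leaves /ŋ/, /w/ stranded (at most one coda consonant is licensed; onsets are limited to one consonant).
Deletion applies to /ŋ/, /w/.

θəʔ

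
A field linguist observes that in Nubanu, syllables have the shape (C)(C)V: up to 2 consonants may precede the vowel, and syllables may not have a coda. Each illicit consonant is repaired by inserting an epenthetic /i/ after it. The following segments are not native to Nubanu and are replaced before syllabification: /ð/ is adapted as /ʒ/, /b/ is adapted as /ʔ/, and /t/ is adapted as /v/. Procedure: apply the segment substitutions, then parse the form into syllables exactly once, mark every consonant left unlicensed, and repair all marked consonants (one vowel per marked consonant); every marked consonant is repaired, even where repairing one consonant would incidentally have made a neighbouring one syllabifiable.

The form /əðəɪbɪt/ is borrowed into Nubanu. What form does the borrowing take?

Substitution: /ð/ → /ʒ/, /b/ → /ʔ/, /t/ → /v/, giving /əʒəɪʔɪv/.
The consonants /v/ cannot be parsed into a legal (C)(C)V syllable (no codas are permitted; onsets may contain at most 2 consonants).
Inserting the epenthetic vowel yields /v/ → /vi/.

əʒəɪʔɪvi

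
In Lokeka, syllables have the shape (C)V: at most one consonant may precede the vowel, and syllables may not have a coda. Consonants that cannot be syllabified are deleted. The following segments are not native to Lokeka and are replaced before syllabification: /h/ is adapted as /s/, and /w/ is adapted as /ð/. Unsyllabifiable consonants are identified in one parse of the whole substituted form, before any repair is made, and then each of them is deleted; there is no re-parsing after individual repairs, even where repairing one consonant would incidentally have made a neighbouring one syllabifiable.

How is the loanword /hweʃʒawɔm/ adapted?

Substitution: /h/ → /s/, /w/ → /ð/, giving /sðeʃʒaðɔm/.
The consonants /s/, /ʃ/, /m/ cannot be parsed into a legal (C)V syllable (no codas are permitted; onsets are limited to one consonant).
Each unlicensed consonant is deleted: /s/, /ʃ/, /m/.

ðeʒaðɔ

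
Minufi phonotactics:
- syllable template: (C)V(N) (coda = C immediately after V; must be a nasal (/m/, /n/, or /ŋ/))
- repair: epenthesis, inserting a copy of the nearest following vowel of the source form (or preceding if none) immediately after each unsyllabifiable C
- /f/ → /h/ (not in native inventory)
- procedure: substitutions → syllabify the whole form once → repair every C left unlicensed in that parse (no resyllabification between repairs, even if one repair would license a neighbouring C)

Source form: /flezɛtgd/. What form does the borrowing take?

Substitution: /f/ → /h/, giving /hlezɛtgd/.
Under (C)V(N), the unsyllabifiable consonants are /h/, /t/, /g/, /d/ (only a nasal (/m/, /n/, or /ŋ/) is licensed in coda position; onsets are limited to one consonant).
Each unlicensed consonant becomes the onset of a new syllable: /h/ → /he/, /t/ → /tɛ/, /g/ → /gɛ/, /d/ → /dɛ/.

helezɛtɛgɛdɛ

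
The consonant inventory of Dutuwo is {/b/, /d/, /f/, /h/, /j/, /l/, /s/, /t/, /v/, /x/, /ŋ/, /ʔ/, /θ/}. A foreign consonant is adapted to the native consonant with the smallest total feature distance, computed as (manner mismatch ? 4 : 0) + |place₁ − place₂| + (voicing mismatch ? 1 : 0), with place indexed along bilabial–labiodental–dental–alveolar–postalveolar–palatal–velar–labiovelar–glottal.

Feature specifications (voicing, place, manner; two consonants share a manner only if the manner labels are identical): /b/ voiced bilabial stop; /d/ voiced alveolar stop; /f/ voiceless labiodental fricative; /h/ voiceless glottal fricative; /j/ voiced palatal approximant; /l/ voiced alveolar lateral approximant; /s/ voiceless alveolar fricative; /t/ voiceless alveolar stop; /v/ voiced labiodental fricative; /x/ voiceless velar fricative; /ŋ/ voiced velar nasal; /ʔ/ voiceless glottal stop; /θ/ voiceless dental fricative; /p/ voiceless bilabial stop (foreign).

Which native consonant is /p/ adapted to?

b

/b/ is closest: same manner (stop), place distance 0 (bilabial→bilabial), voicing differs (+1); total 1. Next closest is /t/ at distance 3.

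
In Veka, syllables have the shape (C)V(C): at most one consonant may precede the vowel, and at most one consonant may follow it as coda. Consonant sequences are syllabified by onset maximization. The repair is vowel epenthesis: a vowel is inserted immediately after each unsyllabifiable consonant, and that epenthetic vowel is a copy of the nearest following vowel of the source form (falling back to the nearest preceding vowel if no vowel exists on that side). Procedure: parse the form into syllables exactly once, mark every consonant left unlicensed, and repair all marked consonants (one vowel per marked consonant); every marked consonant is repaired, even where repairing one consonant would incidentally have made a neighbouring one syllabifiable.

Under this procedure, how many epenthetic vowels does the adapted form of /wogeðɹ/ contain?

The unsyllabifiable consonants are /ɹ/; each receives one epenthetic vowel.

1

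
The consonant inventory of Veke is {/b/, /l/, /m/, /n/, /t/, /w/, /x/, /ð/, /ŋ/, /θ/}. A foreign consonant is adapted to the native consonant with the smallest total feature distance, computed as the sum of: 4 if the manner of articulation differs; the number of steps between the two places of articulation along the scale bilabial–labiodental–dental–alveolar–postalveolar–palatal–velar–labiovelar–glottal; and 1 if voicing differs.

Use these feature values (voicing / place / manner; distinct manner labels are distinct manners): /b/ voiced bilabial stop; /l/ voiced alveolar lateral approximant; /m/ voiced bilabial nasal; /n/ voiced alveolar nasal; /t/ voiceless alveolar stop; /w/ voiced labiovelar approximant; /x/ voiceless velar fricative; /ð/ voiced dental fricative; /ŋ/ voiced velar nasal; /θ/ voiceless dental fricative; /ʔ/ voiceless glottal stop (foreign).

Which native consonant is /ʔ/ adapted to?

t

/t/ is closest: same manner (stop), place distance 5 (glottal→alveolar), same voicing; total 5. Next closest is /w/ at distance 6.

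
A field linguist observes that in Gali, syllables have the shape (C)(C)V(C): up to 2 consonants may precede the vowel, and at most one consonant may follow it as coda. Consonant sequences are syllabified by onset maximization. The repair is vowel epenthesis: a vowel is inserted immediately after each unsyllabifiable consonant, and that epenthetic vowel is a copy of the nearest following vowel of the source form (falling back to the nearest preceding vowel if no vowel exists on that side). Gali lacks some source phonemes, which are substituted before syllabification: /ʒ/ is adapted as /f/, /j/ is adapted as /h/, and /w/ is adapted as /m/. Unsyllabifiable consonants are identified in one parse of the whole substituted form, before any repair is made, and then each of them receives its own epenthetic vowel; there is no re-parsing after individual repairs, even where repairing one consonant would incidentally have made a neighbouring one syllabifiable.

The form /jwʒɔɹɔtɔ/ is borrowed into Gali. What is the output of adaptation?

hɔmfɔɹɔtɔ

Substitution: /j/ → /h/, /w/ → /m/, /ʒ/ → /f/, giving /hmfɔɹɔtɔ/.
Under (C)(C)V(C), the unsyllabifiable consonants are /h/ (at most one coda consonant is licensed; onsets may contain at most 2 consonants).
Epenthesis after each stranded consonant: /h/ → /hɔ/.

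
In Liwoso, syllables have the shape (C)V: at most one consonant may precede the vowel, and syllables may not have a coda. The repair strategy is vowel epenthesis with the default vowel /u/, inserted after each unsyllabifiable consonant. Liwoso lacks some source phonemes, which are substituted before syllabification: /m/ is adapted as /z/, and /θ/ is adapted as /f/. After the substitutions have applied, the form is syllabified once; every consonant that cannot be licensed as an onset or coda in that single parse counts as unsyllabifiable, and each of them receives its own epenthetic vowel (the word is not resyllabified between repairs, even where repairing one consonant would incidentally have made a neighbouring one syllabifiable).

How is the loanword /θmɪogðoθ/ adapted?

fuzɪoguðofu

Substitution: /θ/ → /f/, /m/ → /z/, giving /fzɪogðof/.
Syllabifying with onset maximization leaves /f/, /g/, /f/ stranded (no codas are permitted; onsets are limited to one consonant).
Each unlicensed consonant becomes the onset of a new syllable: /f/ → /fu/, /g/ → /gu/, /f/ → /fu/.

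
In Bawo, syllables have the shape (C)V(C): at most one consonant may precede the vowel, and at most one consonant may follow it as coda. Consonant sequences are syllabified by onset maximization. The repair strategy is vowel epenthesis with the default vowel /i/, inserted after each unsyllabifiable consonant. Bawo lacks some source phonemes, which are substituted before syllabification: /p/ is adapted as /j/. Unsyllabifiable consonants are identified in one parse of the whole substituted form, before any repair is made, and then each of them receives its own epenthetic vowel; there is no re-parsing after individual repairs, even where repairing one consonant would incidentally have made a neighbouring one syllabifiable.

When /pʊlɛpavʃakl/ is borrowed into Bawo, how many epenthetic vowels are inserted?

After substitution the input is /jʊlɛjavʃakl/.
The unsyllabifiable consonants are /l/; each receives one epenthetic vowel.

1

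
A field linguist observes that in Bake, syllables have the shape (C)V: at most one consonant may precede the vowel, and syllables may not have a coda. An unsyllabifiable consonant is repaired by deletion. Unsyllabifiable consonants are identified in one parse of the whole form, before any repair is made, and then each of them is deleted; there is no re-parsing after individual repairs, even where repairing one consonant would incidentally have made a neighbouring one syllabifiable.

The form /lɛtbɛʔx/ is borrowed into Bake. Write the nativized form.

lɛbɛ

Syllabifying with onset maximization leaves /t/, /ʔ/, /x/ stranded (no codas are permitted; onsets are limited to one consonant).
Deletion applies to /t/, /ʔ/, /x/.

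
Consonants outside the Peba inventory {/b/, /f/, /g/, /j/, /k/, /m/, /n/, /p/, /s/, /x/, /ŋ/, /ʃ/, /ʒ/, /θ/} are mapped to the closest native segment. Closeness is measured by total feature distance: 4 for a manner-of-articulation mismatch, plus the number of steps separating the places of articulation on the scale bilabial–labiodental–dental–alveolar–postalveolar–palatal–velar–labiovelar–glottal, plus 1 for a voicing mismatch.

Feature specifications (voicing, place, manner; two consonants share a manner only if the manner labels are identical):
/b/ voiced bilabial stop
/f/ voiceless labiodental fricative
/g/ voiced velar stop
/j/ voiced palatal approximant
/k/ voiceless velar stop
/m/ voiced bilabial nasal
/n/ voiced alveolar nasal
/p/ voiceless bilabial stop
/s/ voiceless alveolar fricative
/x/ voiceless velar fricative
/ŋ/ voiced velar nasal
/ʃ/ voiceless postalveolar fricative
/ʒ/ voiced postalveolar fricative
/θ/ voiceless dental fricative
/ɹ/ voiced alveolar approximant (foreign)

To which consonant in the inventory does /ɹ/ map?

/j/ is closest: same manner (approximant), place distance 2 (alveolar→palatal), same voicing; total 2. Next closest is /n/ at distance 4.

j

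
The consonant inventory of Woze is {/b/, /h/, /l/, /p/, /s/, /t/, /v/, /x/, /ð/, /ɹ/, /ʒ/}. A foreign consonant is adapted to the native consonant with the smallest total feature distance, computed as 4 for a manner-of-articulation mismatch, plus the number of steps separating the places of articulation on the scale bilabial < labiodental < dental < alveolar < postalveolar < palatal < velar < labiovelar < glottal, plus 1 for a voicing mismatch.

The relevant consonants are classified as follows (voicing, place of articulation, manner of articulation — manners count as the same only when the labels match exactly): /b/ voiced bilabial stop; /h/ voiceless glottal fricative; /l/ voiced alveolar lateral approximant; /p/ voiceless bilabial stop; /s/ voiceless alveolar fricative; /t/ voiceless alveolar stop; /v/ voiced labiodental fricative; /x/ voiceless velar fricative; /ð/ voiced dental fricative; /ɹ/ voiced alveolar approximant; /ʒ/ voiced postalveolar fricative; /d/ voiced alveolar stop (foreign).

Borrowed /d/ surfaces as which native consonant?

t

/t/ is closest: same manner (stop), place distance 0 (alveolar→alveolar), voicing differs (+1); total 1. Next closest is /b/ at distance 3.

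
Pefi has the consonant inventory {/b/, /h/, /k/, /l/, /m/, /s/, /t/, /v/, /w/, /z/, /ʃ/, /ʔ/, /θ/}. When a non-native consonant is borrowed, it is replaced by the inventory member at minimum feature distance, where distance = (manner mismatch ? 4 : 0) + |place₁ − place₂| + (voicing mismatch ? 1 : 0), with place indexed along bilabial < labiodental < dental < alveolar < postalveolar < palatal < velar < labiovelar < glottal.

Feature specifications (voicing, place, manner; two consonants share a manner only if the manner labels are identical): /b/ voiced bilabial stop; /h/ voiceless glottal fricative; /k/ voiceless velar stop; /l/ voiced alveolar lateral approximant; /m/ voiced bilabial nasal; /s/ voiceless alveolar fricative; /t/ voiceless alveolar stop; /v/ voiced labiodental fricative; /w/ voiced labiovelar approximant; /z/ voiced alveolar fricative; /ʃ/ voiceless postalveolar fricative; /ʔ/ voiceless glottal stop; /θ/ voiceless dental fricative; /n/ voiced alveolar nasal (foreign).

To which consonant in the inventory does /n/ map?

m

/m/ is closest: same manner (nasal), place distance 3 (alveolar→bilabial), same voicing; total 3. Next closest is /l/ at distance 4.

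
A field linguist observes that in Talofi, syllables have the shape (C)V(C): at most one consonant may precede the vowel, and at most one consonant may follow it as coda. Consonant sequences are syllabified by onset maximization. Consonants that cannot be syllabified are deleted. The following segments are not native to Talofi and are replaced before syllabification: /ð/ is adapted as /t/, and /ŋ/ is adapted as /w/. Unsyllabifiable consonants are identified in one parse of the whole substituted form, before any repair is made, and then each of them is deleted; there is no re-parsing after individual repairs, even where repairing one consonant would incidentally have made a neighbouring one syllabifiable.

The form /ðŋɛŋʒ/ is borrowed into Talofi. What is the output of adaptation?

Substitution: /ð/ → /t/, /ŋ/ → /w/, giving /twɛwʒ/.
Syllabifying with onset maximization leaves /t/, /ʒ/ stranded (at most one coda consonant is licensed; onsets are limited to one consonant).
Each unlicensed consonant is deleted: /t/, /ʒ/.

wɛw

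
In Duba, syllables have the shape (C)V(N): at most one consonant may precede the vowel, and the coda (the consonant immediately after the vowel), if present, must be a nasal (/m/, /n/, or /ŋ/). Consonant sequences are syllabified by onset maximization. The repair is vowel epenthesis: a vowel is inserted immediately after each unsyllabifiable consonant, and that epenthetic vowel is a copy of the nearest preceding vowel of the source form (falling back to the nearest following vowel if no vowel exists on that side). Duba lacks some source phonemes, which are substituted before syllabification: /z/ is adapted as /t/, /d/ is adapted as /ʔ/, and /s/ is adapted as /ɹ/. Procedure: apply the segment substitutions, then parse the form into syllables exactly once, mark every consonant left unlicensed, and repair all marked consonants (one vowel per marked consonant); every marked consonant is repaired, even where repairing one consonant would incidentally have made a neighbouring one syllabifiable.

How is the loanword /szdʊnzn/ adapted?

Substitution: /s/ → /ɹ/, /z/ → /t/, /d/ → /ʔ/, giving /ɹtʔʊntn/.
Syllabifying with onset maximization leaves /ɹ/, /t/, /t/, /n/ stranded (only a nasal (/m/, /n/, or /ŋ/) is licensed in coda position; onsets are limited to one consonant).
Epenthesis after each stranded consonant: /ɹ/ → /ɹʊ/, /t/ → /tʊ/, /t/ → /tʊ/, /n/ → /nʊ/.

ɹʊtʊʔʊntʊnʊ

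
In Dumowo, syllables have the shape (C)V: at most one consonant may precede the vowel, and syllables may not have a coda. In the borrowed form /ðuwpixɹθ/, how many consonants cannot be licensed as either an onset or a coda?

4

Under (C)V, the unsyllabifiable consonants are /w/, /x/, /ɹ/, /θ/ (no codas are permitted; onsets are limited to one consonant).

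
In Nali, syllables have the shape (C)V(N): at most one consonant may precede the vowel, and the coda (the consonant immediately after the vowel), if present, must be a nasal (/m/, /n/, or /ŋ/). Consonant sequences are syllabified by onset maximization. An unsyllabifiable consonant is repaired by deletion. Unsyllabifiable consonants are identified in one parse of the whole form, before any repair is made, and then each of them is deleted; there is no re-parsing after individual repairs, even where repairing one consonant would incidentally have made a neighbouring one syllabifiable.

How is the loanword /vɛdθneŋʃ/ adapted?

Syllabifying with onset maximization leaves /d/, /θ/, /ʃ/ stranded (only a nasal (/m/, /n/, or /ŋ/) is licensed in coda position; onsets are limited to one consonant).
Deleting the stranded consonants removes /d/, /θ/, /ʃ/.

vɛneŋ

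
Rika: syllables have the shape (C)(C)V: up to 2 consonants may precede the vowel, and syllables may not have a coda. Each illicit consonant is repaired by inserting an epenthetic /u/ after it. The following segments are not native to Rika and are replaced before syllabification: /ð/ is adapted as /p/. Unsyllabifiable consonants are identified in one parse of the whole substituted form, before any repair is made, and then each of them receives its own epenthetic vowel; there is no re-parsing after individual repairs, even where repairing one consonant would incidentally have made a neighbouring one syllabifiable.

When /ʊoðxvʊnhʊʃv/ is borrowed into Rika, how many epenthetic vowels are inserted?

After substitution the input is /ʊopxvʊnhʊʃv/.
The unsyllabifiable consonants are /p/, /ʃ/, /v/; each receives one epenthetic vowel.

3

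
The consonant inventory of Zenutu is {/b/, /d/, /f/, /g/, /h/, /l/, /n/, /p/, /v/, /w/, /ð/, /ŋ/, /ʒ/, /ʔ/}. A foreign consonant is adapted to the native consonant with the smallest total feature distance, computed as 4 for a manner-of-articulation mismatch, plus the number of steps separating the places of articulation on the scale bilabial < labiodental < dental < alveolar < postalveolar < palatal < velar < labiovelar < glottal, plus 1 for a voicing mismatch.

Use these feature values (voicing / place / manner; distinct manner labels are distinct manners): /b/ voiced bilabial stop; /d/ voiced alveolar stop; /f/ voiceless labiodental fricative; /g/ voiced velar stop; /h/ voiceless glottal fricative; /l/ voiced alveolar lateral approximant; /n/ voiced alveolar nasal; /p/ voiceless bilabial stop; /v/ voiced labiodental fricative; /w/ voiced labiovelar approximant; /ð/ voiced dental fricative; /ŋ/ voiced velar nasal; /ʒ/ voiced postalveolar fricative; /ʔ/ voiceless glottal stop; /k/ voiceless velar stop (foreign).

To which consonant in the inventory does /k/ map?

g

/g/ is closest: same manner (stop), place distance 0 (velar→velar), voicing differs (+1); total 1. Next closest is /ʔ/ at distance 2.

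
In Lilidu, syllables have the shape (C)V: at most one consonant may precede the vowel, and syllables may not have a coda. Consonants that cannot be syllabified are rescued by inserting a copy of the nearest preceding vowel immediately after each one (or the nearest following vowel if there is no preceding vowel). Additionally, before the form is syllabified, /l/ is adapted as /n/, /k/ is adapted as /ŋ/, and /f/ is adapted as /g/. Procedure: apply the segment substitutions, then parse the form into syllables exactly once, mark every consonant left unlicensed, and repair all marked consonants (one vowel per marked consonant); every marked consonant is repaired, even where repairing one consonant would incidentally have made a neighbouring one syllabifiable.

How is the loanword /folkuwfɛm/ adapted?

Substitution: /f/ → /g/, /l/ → /n/, /k/ → /ŋ/, giving /gonŋuwgɛm/.
The consonants /n/, /w/, /m/ cannot be parsed into a legal (C)V syllable (no codas are permitted; onsets are limited to one consonant).
Epenthesis after each stranded consonant: /n/ → /no/, /w/ → /wu/, /m/ → /mɛ/.

gonoŋuwugɛmɛ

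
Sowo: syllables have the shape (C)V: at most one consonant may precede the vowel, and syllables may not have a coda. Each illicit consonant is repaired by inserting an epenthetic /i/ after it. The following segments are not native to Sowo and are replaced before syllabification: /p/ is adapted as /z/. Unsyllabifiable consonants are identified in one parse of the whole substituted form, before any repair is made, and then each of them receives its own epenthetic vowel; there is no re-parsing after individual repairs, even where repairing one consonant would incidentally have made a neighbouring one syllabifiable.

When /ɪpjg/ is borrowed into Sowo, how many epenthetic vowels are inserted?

After substitution the input is /ɪzjg/.
The unsyllabifiable consonants are /z/, /j/, /g/; each receives one epenthetic vowel.

3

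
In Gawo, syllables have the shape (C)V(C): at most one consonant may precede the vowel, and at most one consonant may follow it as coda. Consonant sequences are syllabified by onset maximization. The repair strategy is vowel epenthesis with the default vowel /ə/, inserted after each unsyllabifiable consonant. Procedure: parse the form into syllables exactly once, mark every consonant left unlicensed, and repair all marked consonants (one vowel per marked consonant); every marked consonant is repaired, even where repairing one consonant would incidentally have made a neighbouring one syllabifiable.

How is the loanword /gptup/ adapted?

Syllabifying with onset maximization leaves /g/, /p/ stranded (at most one coda consonant is licensed; onsets are limited to one consonant).
Epenthesis after each stranded consonant: /g/ → /gə/, /p/ → /pə/.

gəpətup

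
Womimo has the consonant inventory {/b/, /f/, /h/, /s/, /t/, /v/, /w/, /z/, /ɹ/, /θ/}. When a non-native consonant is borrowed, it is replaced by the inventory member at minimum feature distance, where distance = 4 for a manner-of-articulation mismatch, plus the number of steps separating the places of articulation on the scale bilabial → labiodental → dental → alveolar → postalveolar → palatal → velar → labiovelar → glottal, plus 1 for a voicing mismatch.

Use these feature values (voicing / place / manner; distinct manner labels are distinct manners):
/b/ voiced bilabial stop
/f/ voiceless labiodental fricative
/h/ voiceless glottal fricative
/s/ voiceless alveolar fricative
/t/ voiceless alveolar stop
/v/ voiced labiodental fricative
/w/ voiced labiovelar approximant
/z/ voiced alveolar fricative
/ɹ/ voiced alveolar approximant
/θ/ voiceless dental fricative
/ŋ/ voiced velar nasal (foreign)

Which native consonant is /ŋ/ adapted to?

/w/ is closest: manner differs (nasal→approximant, +4), place distance 1 (velar→labiovelar), same voicing; total 5. Next closest is /h/ at distance 7.

w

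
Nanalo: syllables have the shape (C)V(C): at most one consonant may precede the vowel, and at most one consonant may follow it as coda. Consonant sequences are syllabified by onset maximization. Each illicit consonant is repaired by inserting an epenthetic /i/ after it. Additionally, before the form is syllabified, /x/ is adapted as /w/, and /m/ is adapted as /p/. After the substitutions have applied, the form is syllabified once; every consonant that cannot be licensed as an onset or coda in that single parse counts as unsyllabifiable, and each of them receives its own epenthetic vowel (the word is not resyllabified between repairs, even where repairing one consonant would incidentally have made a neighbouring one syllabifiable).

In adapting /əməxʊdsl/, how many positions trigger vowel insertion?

2

After substitution the input is /əpəwʊdsl/.
The unsyllabifiable consonants are /s/, /l/; each receives one epenthetic vowel.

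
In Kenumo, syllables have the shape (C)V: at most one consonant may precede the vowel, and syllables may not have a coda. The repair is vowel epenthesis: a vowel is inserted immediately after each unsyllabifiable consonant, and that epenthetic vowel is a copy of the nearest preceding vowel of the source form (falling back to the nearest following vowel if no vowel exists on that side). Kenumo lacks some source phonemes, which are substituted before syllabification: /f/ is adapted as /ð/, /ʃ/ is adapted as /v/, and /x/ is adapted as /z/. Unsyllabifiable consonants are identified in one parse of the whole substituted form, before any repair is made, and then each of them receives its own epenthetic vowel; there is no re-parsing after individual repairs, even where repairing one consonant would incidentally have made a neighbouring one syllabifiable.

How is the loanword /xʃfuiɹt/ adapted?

zuvuðuiɹiti

Substitution: /x/ → /z/, /ʃ/ → /v/, /f/ → /ð/, giving /zvðuiɹt/.
Under (C)V, the unsyllabifiable consonants are /z/, /v/, /ɹ/, /t/ (no codas are permitted; onsets are limited to one consonant).
Epenthesis after each stranded consonant: /z/ → /zu/, /v/ → /vu/, /ɹ/ → /ɹi/, /t/ → /ti/.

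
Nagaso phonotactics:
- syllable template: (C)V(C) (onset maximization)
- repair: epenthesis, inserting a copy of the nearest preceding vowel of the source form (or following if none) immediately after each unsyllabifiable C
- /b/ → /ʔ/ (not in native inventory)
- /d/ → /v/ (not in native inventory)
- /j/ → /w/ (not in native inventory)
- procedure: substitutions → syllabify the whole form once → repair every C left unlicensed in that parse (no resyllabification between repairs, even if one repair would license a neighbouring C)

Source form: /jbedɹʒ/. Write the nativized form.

Substitution: /j/ → /w/, /b/ → /ʔ/, /d/ → /v/, giving /wʔevɹʒ/.
Syllabifying with onset maximization leaves /w/, /ɹ/, /ʒ/ stranded (at most one coda consonant is licensed; onsets are limited to one consonant).
Epenthesis after each stranded consonant: /w/ → /we/, /ɹ/ → /ɹe/, /ʒ/ → /ʒe/.

weʔevɹeʒe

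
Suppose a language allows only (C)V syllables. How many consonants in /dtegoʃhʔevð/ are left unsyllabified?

5

The consonants /d/, /ʃ/, /h/, /v/, /ð/ cannot be parsed into a legal (C)V syllable (no codas are permitted; onsets are limited to one consonant).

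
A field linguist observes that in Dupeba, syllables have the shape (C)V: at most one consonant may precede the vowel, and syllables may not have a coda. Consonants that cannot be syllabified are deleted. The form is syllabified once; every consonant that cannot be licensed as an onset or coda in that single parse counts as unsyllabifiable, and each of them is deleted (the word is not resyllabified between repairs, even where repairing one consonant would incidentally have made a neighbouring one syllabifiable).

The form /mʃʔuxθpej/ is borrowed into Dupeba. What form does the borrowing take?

ʔupe

The consonants /m/, /ʃ/, /x/, /θ/, /j/ cannot be parsed into a legal (C)V syllable (no codas are permitted; onsets are limited to one consonant).
Deletion applies to /m/, /ʃ/, /x/, /θ/, /j/.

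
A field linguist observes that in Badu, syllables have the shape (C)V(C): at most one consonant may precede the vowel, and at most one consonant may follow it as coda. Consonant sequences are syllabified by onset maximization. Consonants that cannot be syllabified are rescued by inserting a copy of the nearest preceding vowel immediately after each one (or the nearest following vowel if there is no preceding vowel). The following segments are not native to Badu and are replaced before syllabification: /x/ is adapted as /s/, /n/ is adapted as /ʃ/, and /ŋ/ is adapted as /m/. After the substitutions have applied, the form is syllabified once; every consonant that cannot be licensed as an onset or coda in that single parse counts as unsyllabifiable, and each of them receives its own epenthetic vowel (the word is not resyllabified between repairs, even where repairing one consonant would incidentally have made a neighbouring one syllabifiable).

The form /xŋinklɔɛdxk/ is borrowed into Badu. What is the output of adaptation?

Substitution: /x/ → /s/, /ŋ/ → /m/, /n/ → /ʃ/, giving /smiʃklɔɛdsk/.
The consonants /s/, /k/, /s/, /k/ cannot be parsed into a legal (C)V(C) syllable (at most one coda consonant is licensed; onsets are limited to one consonant).
Inserting the epenthetic vowel yields /s/ → /si/, /k/ → /ki/, /s/ → /sɛ/, /k/ → /kɛ/.

simiʃkilɔɛdsɛkɛ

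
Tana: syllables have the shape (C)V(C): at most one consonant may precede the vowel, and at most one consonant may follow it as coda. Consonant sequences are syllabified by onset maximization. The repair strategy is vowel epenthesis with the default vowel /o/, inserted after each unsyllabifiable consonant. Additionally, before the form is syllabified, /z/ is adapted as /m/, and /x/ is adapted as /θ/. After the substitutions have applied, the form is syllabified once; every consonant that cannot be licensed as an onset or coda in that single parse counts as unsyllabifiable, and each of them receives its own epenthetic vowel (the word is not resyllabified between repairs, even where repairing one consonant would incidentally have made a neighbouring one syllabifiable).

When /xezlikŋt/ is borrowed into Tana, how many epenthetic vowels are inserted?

2

After substitution the input is /θemlikŋt/.
The unsyllabifiable consonants are /ŋ/, /t/; each receives one epenthetic vowel.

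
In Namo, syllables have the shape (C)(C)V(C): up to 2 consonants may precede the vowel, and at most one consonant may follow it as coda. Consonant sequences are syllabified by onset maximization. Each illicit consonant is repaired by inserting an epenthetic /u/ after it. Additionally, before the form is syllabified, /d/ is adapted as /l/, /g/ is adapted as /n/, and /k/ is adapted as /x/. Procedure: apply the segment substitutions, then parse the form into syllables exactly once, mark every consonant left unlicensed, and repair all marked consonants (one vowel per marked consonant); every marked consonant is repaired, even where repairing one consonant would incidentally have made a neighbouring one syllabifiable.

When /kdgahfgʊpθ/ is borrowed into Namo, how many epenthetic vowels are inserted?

2

After substitution the input is /xlnahfnʊpθ/.
The unsyllabifiable consonants are /x/, /θ/; each receives one epenthetic vowel.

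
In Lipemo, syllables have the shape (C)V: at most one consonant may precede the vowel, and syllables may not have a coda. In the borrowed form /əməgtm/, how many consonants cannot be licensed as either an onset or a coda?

Under (C)V, the unsyllabifiable consonants are /g/, /t/, /m/ (no codas are permitted; onsets are limited to one consonant).

3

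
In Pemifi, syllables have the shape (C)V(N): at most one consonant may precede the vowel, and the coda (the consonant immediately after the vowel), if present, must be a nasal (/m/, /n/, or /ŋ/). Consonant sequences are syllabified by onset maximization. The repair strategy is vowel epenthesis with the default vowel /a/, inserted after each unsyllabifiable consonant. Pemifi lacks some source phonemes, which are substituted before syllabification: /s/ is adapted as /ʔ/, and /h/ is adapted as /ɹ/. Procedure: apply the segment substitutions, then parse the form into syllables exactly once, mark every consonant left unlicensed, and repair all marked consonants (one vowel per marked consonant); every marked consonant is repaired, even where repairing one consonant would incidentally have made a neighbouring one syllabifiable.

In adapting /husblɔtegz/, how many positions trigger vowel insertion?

4

After substitution the input is /ɹuʔblɔtegz/.
The unsyllabifiable consonants are /ʔ/, /b/, /g/, /z/; each receives one epenthetic vowel.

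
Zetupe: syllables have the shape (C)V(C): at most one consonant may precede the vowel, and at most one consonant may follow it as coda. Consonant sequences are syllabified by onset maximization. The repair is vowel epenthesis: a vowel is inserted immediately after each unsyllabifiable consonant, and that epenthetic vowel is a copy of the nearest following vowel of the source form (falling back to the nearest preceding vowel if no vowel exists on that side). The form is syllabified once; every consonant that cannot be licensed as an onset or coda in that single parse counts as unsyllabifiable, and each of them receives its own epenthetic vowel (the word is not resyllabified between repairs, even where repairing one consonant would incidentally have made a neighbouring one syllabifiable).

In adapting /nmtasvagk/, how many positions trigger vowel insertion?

3

The unsyllabifiable consonants are /n/, /m/, /k/; each receives one epenthetic vowel.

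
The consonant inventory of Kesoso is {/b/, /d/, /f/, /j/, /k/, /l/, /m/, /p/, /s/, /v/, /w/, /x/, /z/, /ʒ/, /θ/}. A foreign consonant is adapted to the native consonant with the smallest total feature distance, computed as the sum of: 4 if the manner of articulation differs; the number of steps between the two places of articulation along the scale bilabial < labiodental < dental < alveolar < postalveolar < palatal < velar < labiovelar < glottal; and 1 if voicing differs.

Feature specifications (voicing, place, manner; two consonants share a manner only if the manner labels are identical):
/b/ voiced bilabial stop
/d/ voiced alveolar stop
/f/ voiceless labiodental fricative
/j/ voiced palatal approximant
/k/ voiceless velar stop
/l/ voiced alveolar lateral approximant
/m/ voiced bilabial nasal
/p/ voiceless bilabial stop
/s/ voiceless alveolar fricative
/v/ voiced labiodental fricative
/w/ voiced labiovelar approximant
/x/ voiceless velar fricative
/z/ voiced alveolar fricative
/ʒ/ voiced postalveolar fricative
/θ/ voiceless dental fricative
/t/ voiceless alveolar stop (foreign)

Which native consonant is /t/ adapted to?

/d/ is closest: same manner (stop), place distance 0 (alveolar→alveolar), voicing differs (+1); total 1. Next closest is /k/ at distance 3.

d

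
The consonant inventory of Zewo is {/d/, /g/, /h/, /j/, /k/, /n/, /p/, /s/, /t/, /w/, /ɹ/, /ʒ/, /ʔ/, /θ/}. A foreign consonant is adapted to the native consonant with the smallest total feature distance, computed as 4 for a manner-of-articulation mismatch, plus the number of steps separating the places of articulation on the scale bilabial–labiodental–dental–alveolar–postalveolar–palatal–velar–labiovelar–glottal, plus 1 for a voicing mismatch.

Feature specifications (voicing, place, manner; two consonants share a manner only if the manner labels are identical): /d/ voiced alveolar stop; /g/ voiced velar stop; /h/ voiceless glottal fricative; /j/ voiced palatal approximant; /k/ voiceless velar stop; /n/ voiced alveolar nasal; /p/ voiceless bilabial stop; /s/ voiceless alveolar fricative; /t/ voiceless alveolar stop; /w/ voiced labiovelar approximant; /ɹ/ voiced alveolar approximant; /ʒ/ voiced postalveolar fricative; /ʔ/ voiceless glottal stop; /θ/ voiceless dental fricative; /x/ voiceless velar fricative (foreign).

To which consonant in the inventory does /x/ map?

/h/ is closest: same manner (fricative), place distance 2 (velar→glottal), same voicing; total 2. Next closest is /s/ at distance 3.

h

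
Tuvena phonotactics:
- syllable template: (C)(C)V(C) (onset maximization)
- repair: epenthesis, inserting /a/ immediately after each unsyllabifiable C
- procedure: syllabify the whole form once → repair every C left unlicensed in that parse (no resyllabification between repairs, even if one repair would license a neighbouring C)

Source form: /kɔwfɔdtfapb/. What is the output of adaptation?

Under (C)(C)V(C), the unsyllabifiable consonants are /b/ (at most one coda consonant is licensed; onsets may contain at most 2 consonants).
Each unlicensed consonant becomes the onset of a new syllable: /b/ → /ba/.

kɔwfɔdtfapba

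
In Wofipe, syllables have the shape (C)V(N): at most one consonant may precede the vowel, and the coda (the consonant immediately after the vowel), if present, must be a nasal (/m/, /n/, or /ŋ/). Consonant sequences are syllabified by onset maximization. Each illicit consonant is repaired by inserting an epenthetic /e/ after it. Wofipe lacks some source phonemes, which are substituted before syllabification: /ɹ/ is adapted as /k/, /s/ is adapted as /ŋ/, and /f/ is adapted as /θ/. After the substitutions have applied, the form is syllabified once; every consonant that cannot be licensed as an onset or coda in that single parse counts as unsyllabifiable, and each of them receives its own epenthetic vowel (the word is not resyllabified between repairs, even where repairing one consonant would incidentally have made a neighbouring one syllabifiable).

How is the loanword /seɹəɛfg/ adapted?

Substitution: /s/ → /ŋ/, /ɹ/ → /k/, /f/ → /θ/, giving /ŋekəɛθg/.
Under (C)V(N), the unsyllabifiable consonants are /θ/, /g/ (only a nasal (/m/, /n/, or /ŋ/) is licensed in coda position; onsets are limited to one consonant).
Each unlicensed consonant becomes the onset of a new syllable: /θ/ → /θe/, /g/ → /ge/.

ŋekəɛθege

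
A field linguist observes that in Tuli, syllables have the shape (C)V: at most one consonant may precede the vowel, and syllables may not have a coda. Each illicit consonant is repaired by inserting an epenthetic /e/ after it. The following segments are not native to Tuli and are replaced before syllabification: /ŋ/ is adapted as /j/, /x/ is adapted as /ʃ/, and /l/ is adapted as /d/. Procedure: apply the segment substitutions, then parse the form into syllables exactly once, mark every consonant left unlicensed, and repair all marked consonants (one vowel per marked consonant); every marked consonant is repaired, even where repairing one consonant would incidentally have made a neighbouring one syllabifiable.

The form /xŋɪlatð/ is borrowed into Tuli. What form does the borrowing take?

ʃejɪdateðe

Substitution: /x/ → /ʃ/, /ŋ/ → /j/, /l/ → /d/, giving /ʃjɪdatð/.
Under (C)V, the unsyllabifiable consonants are /ʃ/, /t/, /ð/ (no codas are permitted; onsets are limited to one consonant).
Inserting the epenthetic vowel yields /ʃ/ → /ʃe/, /t/ → /te/, /ð/ → /ðe/.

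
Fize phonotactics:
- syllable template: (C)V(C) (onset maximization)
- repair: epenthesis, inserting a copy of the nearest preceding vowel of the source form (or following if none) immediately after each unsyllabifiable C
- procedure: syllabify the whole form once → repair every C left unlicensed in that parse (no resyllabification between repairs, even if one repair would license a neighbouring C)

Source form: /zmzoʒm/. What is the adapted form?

Syllabifying with onset maximization leaves /z/, /m/, /m/ stranded (at most one coda consonant is licensed; onsets are limited to one consonant).
Inserting the epenthetic vowel yields /z/ → /zo/, /m/ → /mo/, /m/ → /mo/.

zomozoʒmo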